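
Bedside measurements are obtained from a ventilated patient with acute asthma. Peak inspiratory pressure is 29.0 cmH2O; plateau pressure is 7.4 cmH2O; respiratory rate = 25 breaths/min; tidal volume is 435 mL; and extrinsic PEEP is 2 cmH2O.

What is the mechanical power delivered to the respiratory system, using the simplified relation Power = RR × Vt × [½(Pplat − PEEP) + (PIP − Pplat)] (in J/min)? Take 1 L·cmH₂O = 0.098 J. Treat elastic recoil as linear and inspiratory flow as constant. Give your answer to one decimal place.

25.9

Per-breath work = Vt × [½(Pplat−PEEP) + (PIP−Pplat)] = 0.435 × [0.5×5.4 + 21.6] = 0.435 × 24.3 = 10.571 L·cmH2O.
Power = 25 × 10.571 = 264.28 L·cmH2O/min.
× 0.098 J/(L·cmH2O) → 25.899 J/min.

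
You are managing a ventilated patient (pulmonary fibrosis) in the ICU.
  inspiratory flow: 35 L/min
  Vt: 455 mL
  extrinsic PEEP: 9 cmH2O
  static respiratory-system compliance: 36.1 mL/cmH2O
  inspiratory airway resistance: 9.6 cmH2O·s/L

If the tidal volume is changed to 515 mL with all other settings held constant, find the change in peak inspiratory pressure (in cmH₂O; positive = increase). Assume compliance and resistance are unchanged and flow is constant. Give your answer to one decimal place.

1.7

PIP = Vt/C + R·V̇ + PEEP (constant-flow equation of motion).
Only the elastic term changes: ΔPIP = ΔVt / C = (515 − 455) / 36.1 = 1.662 cmH2O.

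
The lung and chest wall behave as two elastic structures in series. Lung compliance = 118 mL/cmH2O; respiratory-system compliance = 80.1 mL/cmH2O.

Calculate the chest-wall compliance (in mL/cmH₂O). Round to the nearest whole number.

1/Ccw = 1/Crs − 1/CL.
1/Ccw = 1/80.1 − 1/118 = 0.00401.
Ccw = 249.38 mL/cmH2O.

249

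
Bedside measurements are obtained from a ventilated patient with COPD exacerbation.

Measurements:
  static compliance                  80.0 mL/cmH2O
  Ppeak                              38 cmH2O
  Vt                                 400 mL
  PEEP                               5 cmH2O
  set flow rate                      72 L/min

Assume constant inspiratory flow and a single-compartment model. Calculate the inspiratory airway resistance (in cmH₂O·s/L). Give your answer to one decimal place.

23.3

Flow: 72 L/min ÷ 60 = 1.2 L/s.
Equation of motion (constant flow): PIP = Vt/C + R·V̇ + PEEP.
R·V̇ = PIP − Vt/C − PEEP = 38 − 400/80.0 − 5 = 38 − 5.0 − 5 = 28.0 cmH2O.
R = 28.0 / 1.2 = 23.333 cmH2O·s/L.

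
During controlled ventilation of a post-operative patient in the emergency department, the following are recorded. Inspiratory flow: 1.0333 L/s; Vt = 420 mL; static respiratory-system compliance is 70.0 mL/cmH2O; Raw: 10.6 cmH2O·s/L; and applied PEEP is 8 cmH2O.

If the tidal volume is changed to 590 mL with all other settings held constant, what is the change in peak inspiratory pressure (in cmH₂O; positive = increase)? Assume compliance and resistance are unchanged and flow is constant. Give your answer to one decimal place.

PIP = Vt/C + R·V̇ + PEEP (constant-flow equation of motion).
Only the elastic term changes: ΔPIP = ΔVt / C = (590 − 420) / 70.0 = 2.429 cmH2O.

2.4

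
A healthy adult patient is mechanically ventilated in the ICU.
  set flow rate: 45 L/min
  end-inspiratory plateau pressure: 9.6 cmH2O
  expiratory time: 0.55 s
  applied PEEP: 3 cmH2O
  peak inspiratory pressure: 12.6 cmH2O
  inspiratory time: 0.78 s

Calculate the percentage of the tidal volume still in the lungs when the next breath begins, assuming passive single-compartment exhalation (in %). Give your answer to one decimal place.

21.2

Flow: 45 L/min ÷ 60 = 0.75 L/s.
Vt = flow × Ti = 0.75 L/s × 0.78 s × 1000 mL/L = 585.0 mL.
R = (PIP − Pplat)/V̇ = (12.6 − 9.6) / 0.75 = 3.0/0.75 = 4.0 cmH2O·s/L.
C = Vt/(Pplat − PEEP) = 585.0 / (9.6 − 3) = 585.0/6.6 = 88.636 mL/cmH2O.
τ = R × C = 4.0 × 0.08864 L/cmH2O = 0.3546 s.
Fraction remaining at end-expiration = e^(−Te/τ) = e^(−0.55/0.3546) = 0.212 → 21.2%.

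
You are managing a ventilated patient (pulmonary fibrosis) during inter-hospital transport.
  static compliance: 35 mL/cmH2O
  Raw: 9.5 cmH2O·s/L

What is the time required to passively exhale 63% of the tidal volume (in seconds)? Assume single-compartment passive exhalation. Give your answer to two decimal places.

τ = R × C = 9.5 × 35 mL/cmH2O = 9.5 × 0.035 L/cmH2O = 0.3325 s.
Exhaled fraction f = 1 − e^(−t/τ) → t = −τ·ln(1 − f) = −0.3325·ln(0.37) = 0.3306 s.

0.33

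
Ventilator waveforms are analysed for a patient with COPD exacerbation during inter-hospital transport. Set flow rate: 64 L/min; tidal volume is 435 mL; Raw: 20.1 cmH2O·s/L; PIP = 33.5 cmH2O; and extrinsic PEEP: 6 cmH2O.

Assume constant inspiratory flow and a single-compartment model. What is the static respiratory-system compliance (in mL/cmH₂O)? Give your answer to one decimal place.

71.8

Flow: 64 L/min ÷ 60 = 1.0667 L/s.
Equation of motion (constant flow): PIP = Vt/C + R·V̇ + PEEP.
Vt/C = PIP − R·V̇ − PEEP = 33.5 − 20.1×1.0667 − 6 = 33.5 − 21.441 − 6 = 6.059 cmH2O.
C = Vt / 6.059 = 435 / 6.059 = 71.794 mL/cmH2O.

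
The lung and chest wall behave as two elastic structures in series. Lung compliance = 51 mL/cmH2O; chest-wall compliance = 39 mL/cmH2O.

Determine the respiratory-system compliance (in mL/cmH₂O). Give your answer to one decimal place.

22.1

Lung and chest wall are elastances in series: 1/Crs = 1/CL + 1/Ccw.
1/Crs = 1/51 + 1/39 = 0.04525.
Crs = 22.099 mL/cmH2O.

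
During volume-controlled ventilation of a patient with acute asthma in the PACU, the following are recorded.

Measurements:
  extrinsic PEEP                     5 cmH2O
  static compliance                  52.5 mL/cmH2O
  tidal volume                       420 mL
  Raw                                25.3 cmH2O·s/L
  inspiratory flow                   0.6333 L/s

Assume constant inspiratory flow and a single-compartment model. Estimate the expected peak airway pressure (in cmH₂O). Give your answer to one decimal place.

29.0

Equation of motion (constant flow): PIP = Vt/C + R·V̇ + PEEP.
PIP = 420/52.5 + 25.3×0.6333 + 5 = 8.0 + 16.022 + 5 = 29.022 cmH2O.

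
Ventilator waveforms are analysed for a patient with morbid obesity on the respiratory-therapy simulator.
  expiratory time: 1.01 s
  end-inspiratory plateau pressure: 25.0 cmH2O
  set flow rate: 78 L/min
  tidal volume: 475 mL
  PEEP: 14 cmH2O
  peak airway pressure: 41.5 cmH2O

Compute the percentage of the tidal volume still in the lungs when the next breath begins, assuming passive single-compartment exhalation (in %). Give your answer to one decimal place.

Flow: 78 L/min ÷ 60 = 1.3 L/s.
R = (PIP − Pplat)/V̇ = (41.5 − 25.0) / 1.3 = 16.5/1.3 = 12.692 cmH2O·s/L.
C = Vt/(Pplat − PEEP) = 475.0 / (25.0 − 14) = 475.0/11.0 = 43.182 mL/cmH2O.
τ = R × C = 12.692 × 0.04318 L/cmH2O = 0.548 s.
Fraction remaining at end-expiration = e^(−Te/τ) = e^(−1.01/0.548) = 0.1583 → 15.83%.

15.8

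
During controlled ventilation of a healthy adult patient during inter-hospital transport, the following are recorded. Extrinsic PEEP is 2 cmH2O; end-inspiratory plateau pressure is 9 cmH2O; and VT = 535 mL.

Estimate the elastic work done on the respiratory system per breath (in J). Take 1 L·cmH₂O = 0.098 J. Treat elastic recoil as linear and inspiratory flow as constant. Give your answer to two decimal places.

0.18

Elastic work ≈ ½ × (Pplat − PEEP) × Vt = 0.5 × (9 − 2) × 0.535 L = 0.5 × 7.0 × 0.535 = 1.873 L·cmH2O.
× 0.098 J/(L·cmH2O) → 0.1836 J.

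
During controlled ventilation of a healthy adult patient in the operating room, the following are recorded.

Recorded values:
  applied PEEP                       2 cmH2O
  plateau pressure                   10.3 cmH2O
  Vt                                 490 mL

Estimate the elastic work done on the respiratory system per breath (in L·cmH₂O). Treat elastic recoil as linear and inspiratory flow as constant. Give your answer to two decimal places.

2.03

Elastic work ≈ ½ × (Pplat − PEEP) × Vt = 0.5 × (10.3 − 2) × 0.490 L = 0.5 × 8.3 × 0.490 = 2.034 L·cmH2O.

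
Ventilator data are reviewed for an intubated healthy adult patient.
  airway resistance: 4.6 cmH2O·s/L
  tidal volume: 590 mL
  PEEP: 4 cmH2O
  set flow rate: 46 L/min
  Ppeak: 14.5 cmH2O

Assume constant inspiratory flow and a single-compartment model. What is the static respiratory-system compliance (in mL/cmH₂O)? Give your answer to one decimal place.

Flow: 46 L/min ÷ 60 = 0.7667 L/s.
Equation of motion (constant flow): PIP = Vt/C + R·V̇ + PEEP.
Vt/C = PIP − R·V̇ − PEEP = 14.5 − 4.6×0.7667 − 4 = 14.5 − 3.527 − 4 = 6.973 cmH2O.
C = Vt / 6.973 = 590 / 6.973 = 84.612 mL/cmH2O.

84.6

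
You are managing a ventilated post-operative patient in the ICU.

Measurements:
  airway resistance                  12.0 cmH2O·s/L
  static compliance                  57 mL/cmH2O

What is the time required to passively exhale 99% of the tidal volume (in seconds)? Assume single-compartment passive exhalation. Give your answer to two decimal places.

τ = R × C = 12.0 × 57 mL/cmH2O = 12.0 × 0.057 L/cmH2O = 0.684 s.
Exhaled fraction f = 1 − e^(−t/τ) → t = −τ·ln(1 − f) = −0.684·ln(0.01) = 3.15 s.

3.15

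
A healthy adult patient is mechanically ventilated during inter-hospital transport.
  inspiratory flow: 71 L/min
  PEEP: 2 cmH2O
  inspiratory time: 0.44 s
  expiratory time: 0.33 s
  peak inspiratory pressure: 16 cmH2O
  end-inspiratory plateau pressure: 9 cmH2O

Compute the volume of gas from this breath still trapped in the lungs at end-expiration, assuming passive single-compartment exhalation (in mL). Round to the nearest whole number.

246

Flow: 71 L/min ÷ 60 = 1.1833 L/s.
Vt = flow × Ti = 1.1833 L/s × 0.44 s × 1000 mL/L = 520.65 mL.
R = (PIP − Pplat)/V̇ = (16 − 9) / 1.1833 = 7.0/1.1833 = 5.916 cmH2O·s/L.
C = Vt/(Pplat − PEEP) = 520.65 / (9 − 2) = 520.65/7.0 = 74.379 mL/cmH2O.
τ = R × C = 5.916 × 0.07438 L/cmH2O = 0.44 s.
Fraction remaining = e^(−Te/τ) = e^(−0.33/0.44) = 0.4724.
Trapped volume = 520.65 × 0.4724 = 245.96 mL.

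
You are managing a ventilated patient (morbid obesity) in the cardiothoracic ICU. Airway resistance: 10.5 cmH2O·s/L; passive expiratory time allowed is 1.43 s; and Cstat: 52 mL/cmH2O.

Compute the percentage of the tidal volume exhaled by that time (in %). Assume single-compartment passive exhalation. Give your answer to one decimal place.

92.7

τ = R × C = 10.5 × 52 mL/cmH2O = 10.5 × 0.052 L/cmH2O = 0.546 s.
Passive exhalation: V(t)/V₀ = e^(−t/τ) = e^(−1.43/0.546) = 0.07287.
Fraction exhaled = 1 − 0.07287 = 0.9271 → 92.71%.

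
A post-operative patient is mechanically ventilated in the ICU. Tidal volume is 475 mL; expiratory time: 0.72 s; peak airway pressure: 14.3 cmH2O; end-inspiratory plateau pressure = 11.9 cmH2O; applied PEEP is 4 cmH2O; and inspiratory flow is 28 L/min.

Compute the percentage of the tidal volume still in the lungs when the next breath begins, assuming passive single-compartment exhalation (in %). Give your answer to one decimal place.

Flow: 28 L/min ÷ 60 = 0.4667 L/s.
R = (PIP − Pplat)/V̇ = (14.3 − 11.9) / 0.4667 = 2.4/0.4667 = 5.142 cmH2O·s/L.
C = Vt/(Pplat − PEEP) = 475.0 / (11.9 − 4) = 475.0/7.9 = 60.127 mL/cmH2O.
τ = R × C = 5.142 × 0.06013 L/cmH2O = 0.3092 s.
Fraction remaining at end-expiration = e^(−Te/τ) = e^(−0.72/0.3092) = 0.09743 → 9.743%.

9.7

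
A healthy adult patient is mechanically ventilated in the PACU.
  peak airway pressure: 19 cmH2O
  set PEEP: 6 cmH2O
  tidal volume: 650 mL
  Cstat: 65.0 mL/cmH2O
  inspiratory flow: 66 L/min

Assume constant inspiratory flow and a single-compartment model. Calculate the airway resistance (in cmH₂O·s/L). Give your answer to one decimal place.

2.7

Flow: 66 L/min ÷ 60 = 1.1 L/s.
Equation of motion (constant flow): PIP = Vt/C + R·V̇ + PEEP.
R·V̇ = PIP − Vt/C − PEEP = 19 − 650/65.0 − 6 = 19 − 10.0 − 6 = 3.0 cmH2O.
R = 3.0 / 1.1 = 2.727 cmH2O·s/L.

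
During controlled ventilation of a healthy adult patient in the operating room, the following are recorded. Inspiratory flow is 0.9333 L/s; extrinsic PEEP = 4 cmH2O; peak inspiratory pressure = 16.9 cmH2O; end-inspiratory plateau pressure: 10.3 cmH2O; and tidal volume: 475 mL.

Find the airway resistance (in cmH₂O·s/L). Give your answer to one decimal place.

Raw = (PIP − Pplat) / flow = (16.9 − 10.3) / 0.9333 = 6.6 / 0.9333 = 7.072 cmH2O·s/L.

7.1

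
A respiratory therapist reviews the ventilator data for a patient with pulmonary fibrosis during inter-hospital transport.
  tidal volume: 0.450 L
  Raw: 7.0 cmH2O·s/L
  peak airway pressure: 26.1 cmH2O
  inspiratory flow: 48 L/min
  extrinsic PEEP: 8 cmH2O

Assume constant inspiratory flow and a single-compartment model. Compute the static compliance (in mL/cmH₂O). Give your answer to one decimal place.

36.0

Flow: 48 L/min ÷ 60 = 0.8 L/s.
Equation of motion (constant flow): PIP = Vt/C + R·V̇ + PEEP.
Vt/C = PIP − R·V̇ − PEEP = 26.1 − 7.0×0.8 − 8 = 26.1 − 5.6 − 8 = 12.5 cmH2O.
C = Vt / 12.5 = 450 / 12.5 = 36.0 mL/cmH2O.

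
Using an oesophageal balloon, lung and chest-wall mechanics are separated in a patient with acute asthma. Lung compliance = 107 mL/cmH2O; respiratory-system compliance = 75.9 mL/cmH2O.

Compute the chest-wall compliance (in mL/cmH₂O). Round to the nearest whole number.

261

1/Ccw = 1/Crs − 1/CL.
1/Ccw = 1/75.9 − 1/107 = 0.003829.
Ccw = 261.16 mL/cmH2O.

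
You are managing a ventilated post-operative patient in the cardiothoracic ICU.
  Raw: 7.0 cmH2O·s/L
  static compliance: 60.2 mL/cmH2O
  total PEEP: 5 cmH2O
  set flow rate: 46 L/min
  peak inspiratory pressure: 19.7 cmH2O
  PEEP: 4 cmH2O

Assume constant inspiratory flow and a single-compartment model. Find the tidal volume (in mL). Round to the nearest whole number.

562

Flow: 46 L/min ÷ 60 = 0.7667 L/s.
Total PEEP = 5 cmH2O (set 4 + intrinsic 1); this is the baseline alveolar pressure.
Equation of motion (constant flow): PIP = Vt/C + R·V̇ + PEEP.
Vt/C = PIP − R·V̇ − PEEP = 19.7 − 5.367 − 5 = 9.333 cmH2O.
Vt = C × 9.333 = 60.2 × 9.333 = 561.85 mL.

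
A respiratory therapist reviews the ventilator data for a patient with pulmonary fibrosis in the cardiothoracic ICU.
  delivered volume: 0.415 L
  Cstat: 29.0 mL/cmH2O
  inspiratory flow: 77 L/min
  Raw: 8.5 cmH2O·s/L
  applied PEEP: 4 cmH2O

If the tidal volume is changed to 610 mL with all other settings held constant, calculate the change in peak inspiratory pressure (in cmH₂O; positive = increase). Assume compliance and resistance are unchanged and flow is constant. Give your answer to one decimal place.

6.7

PIP = Vt/C + R·V̇ + PEEP (constant-flow equation of motion).
Only the elastic term changes: ΔPIP = ΔVt / C = (610 − 415) / 29.0 = 6.724 cmH2O.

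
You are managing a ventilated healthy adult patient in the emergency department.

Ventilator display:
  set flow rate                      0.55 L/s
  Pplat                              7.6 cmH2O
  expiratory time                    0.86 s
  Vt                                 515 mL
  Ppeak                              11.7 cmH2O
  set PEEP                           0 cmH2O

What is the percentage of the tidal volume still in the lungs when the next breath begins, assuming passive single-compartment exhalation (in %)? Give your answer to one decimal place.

R = (PIP − Pplat)/V̇ = (11.7 − 7.6) / 0.55 = 4.1/0.55 = 7.455 cmH2O·s/L.
C = Vt/(Pplat − PEEP) = 515.0 / (7.6 − 0) = 515.0/7.6 = 67.763 mL/cmH2O.
τ = R × C = 7.455 × 0.06776 L/cmH2O = 0.5052 s.
Fraction remaining at end-expiration = e^(−Te/τ) = e^(−0.86/0.5052) = 0.1823 → 18.23%.

18.2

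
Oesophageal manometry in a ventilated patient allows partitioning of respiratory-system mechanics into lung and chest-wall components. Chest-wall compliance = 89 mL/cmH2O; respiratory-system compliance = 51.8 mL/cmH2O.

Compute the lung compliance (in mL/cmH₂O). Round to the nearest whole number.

124

1/CL = 1/Crs − 1/Ccw.
1/CL = 1/51.8 − 1/89 = 0.008069.
CL = 123.93 mL/cmH2O.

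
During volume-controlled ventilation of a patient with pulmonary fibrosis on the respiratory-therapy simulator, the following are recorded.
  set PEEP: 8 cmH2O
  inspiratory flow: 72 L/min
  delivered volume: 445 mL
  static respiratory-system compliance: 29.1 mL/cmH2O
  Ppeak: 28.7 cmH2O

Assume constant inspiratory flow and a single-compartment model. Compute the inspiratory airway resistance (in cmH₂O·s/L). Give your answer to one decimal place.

Flow: 72 L/min ÷ 60 = 1.2 L/s.
Equation of motion (constant flow): PIP = Vt/C + R·V̇ + PEEP.
R·V̇ = PIP − Vt/C − PEEP = 28.7 − 445/29.1 − 8 = 28.7 − 15.292 − 8 = 5.408 cmH2O.
R = 5.408 / 1.2 = 4.507 cmH2O·s/L.

4.5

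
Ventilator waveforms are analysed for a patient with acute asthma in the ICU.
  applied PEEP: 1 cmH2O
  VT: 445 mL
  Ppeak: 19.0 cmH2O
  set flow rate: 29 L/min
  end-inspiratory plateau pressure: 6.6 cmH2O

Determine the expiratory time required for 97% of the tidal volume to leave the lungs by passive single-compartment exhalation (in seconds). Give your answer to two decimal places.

7.15

Flow: 29 L/min ÷ 60 = 0.4833 L/s.
R = (PIP − Pplat)/V̇ = (19.0 − 6.6) / 0.4833 = 12.4/0.4833 = 25.657 cmH2O·s/L.
C = Vt/(Pplat − PEEP) = 445.0 / (6.6 − 1) = 445.0/5.6 = 79.464 mL/cmH2O.
τ = R × C = 25.657 × 0.07946 L/cmH2O = 2.039 s.
t = −τ·ln(1 − 0.97) = −2.039·ln(0.03) = 7.15 s.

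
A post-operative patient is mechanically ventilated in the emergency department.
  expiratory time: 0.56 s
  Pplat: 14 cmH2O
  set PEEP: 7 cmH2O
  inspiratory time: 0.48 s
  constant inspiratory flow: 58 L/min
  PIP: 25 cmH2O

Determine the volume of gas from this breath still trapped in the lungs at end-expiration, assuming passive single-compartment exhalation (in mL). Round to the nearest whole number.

Flow: 58 L/min ÷ 60 = 0.9667 L/s.
Vt = flow × Ti = 0.9667 L/s × 0.48 s × 1000 mL/L = 464.02 mL.
R = (PIP − Pplat)/V̇ = (25 − 14) / 0.9667 = 11.0/0.9667 = 11.379 cmH2O·s/L.
C = Vt/(Pplat − PEEP) = 464.02 / (14 − 7) = 464.02/7.0 = 66.289 mL/cmH2O.
τ = R × C = 11.379 × 0.06629 L/cmH2O = 0.7543 s.
Fraction remaining = e^(−Te/τ) = e^(−0.56/0.7543) = 0.476.
Trapped volume = 464.02 × 0.476 = 220.87 mL.

221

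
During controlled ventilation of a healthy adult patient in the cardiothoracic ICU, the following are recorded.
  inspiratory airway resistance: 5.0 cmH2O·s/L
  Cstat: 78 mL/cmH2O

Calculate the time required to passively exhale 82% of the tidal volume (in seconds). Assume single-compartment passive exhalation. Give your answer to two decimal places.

0.67

τ = R × C = 5.0 × 78 mL/cmH2O = 5.0 × 0.078 L/cmH2O = 0.39 s.
Exhaled fraction f = 1 − e^(−t/τ) → t = −τ·ln(1 − f) = −0.39·ln(0.18) = 0.6688 s.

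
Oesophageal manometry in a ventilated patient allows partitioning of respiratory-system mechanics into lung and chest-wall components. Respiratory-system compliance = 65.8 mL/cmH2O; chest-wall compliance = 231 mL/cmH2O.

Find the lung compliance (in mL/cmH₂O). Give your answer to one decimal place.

1/CL = 1/Crs − 1/Ccw.
1/CL = 1/65.8 − 1/231 = 0.01087.
CL = 91.996 mL/cmH2O.

92.0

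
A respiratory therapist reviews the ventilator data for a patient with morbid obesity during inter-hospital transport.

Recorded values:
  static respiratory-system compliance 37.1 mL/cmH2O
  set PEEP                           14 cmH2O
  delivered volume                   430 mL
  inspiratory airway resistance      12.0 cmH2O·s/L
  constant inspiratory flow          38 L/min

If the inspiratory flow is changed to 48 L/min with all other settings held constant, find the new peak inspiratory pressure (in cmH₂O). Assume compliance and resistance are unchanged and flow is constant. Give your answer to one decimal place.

Flow: 38 L/min ÷ 60 = 0.6333 L/s.
New flow: 48 L/min ÷ 60 = 0.8 L/s.
PIP = Vt/C + R·V̇ + PEEP (constant-flow equation of motion).
Only the resistive term changes: ΔPIP = R × ΔV̇ = 12.0 × (0.8 − 0.6333) = 12.0 × 0.1667 = 2.0 cmH2O.
Original PIP = 430/37.1 + 12.0×0.6333 + 14 = 33.19 cmH2O; new PIP = 33.19 + (2.0) = 35.19 cmH2O.

35.2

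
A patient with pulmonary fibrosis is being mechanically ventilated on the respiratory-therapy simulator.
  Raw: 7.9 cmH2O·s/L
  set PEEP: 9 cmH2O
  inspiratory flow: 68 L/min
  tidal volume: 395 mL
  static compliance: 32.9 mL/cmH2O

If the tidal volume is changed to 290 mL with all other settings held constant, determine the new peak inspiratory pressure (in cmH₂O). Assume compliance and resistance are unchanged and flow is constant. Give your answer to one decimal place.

Flow: 68 L/min ÷ 60 = 1.1333 L/s.
PIP = Vt/C + R·V̇ + PEEP (constant-flow equation of motion).
Only the elastic term changes: ΔPIP = ΔVt / C = (290 − 395) / 32.9 = -3.191 cmH2O.
Original PIP = 395/32.9 + 7.9×1.1333 + 9 = 29.959 cmH2O; new PIP = 29.959 + (-3.191) = 26.768 cmH2O.

26.8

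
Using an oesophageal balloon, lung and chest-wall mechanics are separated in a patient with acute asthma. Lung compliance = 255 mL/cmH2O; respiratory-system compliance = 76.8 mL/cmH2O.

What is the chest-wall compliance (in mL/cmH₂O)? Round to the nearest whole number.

110

1/Ccw = 1/Crs − 1/CL.
1/Ccw = 1/76.8 − 1/255 = 0.009099.
Ccw = 109.9 mL/cmH2O.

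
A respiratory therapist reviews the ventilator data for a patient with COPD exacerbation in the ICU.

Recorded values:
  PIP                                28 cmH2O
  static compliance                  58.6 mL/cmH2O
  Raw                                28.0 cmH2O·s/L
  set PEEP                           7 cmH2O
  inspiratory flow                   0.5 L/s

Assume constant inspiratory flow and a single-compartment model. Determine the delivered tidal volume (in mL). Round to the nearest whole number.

Equation of motion (constant flow): PIP = Vt/C + R·V̇ + PEEP.
Vt/C = PIP − R·V̇ − PEEP = 28 − 14.0 − 7 = 7.0 cmH2O.
Vt = C × 7.0 = 58.6 × 7.0 = 410.2 mL.

410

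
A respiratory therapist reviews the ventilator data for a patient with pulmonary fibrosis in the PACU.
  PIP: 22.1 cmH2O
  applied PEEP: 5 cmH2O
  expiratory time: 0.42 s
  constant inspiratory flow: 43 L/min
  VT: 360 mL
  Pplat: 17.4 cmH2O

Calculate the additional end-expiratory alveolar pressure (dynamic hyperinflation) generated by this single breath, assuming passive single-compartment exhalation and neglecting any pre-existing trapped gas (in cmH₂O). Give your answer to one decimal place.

1.4

Flow: 43 L/min ÷ 60 = 0.7167 L/s.
R = (PIP − Pplat)/V̇ = (22.1 − 17.4) / 0.7167 = 4.7/0.7167 = 6.558 cmH2O·s/L.
C = Vt/(Pplat − PEEP) = 360.0 / (17.4 − 5) = 360.0/12.4 = 29.032 mL/cmH2O.
τ = R × C = 6.558 × 0.02903 L/cmH2O = 0.1904 s.
Fraction remaining = e^(−Te/τ) = e^(−0.42/0.1904) = 0.1102; trapped volume = 360.0 × 0.1102 = 39.672 mL.
Additional alveolar pressure from trapping ≈ V_trapped / C = 39.672 / 29.032 = 1.366 cmH2O.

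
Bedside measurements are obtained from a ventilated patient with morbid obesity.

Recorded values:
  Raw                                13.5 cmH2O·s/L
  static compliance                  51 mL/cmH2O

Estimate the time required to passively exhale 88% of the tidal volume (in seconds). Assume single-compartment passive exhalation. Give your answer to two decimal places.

τ = R × C = 13.5 × 51 mL/cmH2O = 13.5 × 0.051 L/cmH2O = 0.6885 s.
Exhaled fraction f = 1 − e^(−t/τ) → t = −τ·ln(1 − f) = −0.6885·ln(0.12) = 1.46 s.

1.46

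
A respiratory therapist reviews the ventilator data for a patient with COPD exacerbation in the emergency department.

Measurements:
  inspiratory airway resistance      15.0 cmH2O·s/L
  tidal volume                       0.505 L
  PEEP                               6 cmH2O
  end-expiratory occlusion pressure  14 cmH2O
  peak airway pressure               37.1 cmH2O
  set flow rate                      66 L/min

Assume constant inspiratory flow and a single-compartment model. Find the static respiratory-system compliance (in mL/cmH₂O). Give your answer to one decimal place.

76.5

Flow: 66 L/min ÷ 60 = 1.1 L/s.
Total PEEP = 14 cmH2O (set 6 + intrinsic 8); this is the baseline alveolar pressure.
Equation of motion (constant flow): PIP = Vt/C + R·V̇ + PEEP.
Vt/C = PIP − R·V̇ − PEEP = 37.1 − 15.0×1.1 − 14 = 37.1 − 16.5 − 14 = 6.6 cmH2O.
C = Vt / 6.6 = 505 / 6.6 = 76.515 mL/cmH2O.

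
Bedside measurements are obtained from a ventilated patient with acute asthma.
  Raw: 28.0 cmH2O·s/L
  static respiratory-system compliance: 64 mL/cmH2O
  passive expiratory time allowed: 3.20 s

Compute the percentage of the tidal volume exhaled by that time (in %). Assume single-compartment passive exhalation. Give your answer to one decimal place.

83.2

τ = R × C = 28.0 × 64 mL/cmH2O = 28.0 × 0.064 L/cmH2O = 1.792 s.
Passive exhalation: V(t)/V₀ = e^(−t/τ) = e^(−3.20/1.792) = 0.1677.
Fraction exhaled = 1 − 0.1677 = 0.8323 → 83.23%.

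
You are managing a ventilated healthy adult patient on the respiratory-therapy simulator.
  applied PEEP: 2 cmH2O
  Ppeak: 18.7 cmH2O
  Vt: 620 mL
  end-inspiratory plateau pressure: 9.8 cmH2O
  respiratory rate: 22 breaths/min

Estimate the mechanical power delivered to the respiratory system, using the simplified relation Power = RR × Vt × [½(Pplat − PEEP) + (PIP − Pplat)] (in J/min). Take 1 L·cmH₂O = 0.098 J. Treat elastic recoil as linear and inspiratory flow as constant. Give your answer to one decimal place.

Per-breath work = Vt × [½(Pplat−PEEP) + (PIP−Pplat)] = 0.620 × [0.5×7.8 + 8.9] = 0.620 × 12.8 = 7.936 L·cmH2O.
Power = 22 × 7.936 = 174.59 L·cmH2O/min.
× 0.098 J/(L·cmH2O) → 17.11 J/min.

17.1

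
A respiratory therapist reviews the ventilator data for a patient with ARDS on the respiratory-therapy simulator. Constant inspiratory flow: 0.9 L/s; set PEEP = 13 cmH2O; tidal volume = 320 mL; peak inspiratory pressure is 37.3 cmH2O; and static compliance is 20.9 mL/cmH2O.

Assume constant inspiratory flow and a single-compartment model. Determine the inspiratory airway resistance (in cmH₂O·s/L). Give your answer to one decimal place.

10.0

Equation of motion (constant flow): PIP = Vt/C + R·V̇ + PEEP.
R·V̇ = PIP − Vt/C − PEEP = 37.3 − 320/20.9 − 13 = 37.3 − 15.311 − 13 = 8.989 cmH2O.
R = 8.989 / 0.9 = 9.988 cmH2O·s/L.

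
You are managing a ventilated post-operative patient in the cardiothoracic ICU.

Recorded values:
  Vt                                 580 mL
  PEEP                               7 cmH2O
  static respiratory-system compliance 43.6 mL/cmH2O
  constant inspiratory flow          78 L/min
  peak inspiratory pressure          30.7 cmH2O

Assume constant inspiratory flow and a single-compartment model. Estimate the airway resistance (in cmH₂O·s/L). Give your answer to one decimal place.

8.0

Flow: 78 L/min ÷ 60 = 1.3 L/s.
Equation of motion (constant flow): PIP = Vt/C + R·V̇ + PEEP.
R·V̇ = PIP − Vt/C − PEEP = 30.7 − 580/43.6 − 7 = 30.7 − 13.303 − 7 = 10.397 cmH2O.
R = 10.397 / 1.3 = 7.998 cmH2O·s/L.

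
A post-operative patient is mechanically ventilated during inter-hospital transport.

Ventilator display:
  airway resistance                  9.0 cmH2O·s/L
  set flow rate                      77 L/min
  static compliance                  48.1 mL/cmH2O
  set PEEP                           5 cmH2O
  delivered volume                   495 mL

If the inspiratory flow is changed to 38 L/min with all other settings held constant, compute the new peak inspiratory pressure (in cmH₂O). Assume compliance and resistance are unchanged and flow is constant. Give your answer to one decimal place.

Flow: 77 L/min ÷ 60 = 1.2833 L/s.
New flow: 38 L/min ÷ 60 = 0.6333 L/s.
PIP = Vt/C + R·V̇ + PEEP (constant-flow equation of motion).
Only the resistive term changes: ΔPIP = R × ΔV̇ = 9.0 × (0.6333 − 1.2833) = 9.0 × -0.65 = -5.85 cmH2O.
Original PIP = 495/48.1 + 9.0×1.2833 + 5 = 26.841 cmH2O; new PIP = 26.841 + (-5.85) = 20.991 cmH2O.

21.0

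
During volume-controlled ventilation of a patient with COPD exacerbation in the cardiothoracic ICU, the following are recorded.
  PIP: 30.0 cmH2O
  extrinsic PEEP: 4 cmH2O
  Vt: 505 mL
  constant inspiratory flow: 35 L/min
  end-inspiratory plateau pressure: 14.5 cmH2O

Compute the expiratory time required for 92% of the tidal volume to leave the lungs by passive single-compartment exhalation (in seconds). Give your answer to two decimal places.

3.23

Flow: 35 L/min ÷ 60 = 0.5833 L/s.
R = (PIP − Pplat)/V̇ = (30.0 − 14.5) / 0.5833 = 15.5/0.5833 = 26.573 cmH2O·s/L.
C = Vt/(Pplat − PEEP) = 505.0 / (14.5 − 4) = 505.0/10.5 = 48.095 mL/cmH2O.
τ = R × C = 26.573 × 0.0481 L/cmH2O = 1.278 s.
t = −τ·ln(1 − 0.92) = −1.278·ln(0.08) = 3.228 s.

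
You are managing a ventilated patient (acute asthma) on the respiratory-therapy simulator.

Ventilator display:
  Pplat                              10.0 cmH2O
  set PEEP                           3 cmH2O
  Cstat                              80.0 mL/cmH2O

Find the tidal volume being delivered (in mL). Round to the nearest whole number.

560

Vt = Cstat × (Pplat − PEEP) = 80.0 × (10.0 − 3) = 80.0 × 7.0 = 560.0 mL.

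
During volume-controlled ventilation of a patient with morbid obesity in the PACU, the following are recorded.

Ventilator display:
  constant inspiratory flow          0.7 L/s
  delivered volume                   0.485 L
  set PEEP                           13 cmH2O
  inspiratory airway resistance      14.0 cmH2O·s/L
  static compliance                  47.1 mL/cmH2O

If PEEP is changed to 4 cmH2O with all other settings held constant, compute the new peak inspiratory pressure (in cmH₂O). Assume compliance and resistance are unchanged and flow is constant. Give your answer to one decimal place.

24.1

PIP = Vt/C + R·V̇ + PEEP (constant-flow equation of motion).
Only the baseline term changes: ΔPIP = ΔPEEP = 4 − 13 = -9.0 cmH2O.
Original PIP = 485/47.1 + 14.0×0.7 + 13 = 33.097 cmH2O; new PIP = 33.097 + (-9.0) = 24.097 cmH2O.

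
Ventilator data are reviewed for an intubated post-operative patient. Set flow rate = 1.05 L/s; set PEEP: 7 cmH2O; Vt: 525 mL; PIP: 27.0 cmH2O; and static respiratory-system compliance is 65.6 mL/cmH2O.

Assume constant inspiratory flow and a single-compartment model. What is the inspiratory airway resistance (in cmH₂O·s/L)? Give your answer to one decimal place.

11.4

Equation of motion (constant flow): PIP = Vt/C + R·V̇ + PEEP.
R·V̇ = PIP − Vt/C − PEEP = 27.0 − 525/65.6 − 7 = 27.0 − 8.003 − 7 = 11.997 cmH2O.
R = 11.997 / 1.05 = 11.426 cmH2O·s/L.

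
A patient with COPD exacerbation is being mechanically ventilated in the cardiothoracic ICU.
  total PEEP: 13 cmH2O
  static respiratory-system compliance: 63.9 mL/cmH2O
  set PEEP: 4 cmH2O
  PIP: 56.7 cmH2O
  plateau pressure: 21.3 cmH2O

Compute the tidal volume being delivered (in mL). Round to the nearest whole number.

End-expiratory occlusion gives total PEEP = 13 cmH2O (intrinsic PEEP = 13 − 4 = 9). Use total PEEP for the elastic gradient.
Vt = Cstat × (Pplat − PEEPtotal) = 63.9 × (21.3 − 13) = 63.9 × 8.3 = 530.37 mL.

530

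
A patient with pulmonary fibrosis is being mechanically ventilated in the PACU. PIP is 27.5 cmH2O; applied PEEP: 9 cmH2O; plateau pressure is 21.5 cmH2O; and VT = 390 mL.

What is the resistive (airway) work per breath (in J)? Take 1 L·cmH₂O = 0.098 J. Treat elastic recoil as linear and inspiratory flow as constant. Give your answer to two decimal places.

0.23

With constant inspiratory flow the resistive pressure is constant at PIP − Pplat = 27.5 − 21.5 = 6.0 cmH2O, so resistive work = 6.0 × 0.390 = 2.34 L·cmH2O.
× 0.098 J/(L·cmH2O) → 0.2293 J.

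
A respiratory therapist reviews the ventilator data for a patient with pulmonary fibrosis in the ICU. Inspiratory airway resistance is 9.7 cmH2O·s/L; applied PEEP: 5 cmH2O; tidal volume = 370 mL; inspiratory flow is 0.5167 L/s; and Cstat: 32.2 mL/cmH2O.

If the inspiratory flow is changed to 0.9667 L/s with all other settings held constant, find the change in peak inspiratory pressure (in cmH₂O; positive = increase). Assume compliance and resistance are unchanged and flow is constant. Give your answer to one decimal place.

4.4

PIP = Vt/C + R·V̇ + PEEP (constant-flow equation of motion).
Only the resistive term changes: ΔPIP = R × ΔV̇ = 9.7 × (0.9667 − 0.5167) = 9.7 × 0.45 = 4.365 cmH2O.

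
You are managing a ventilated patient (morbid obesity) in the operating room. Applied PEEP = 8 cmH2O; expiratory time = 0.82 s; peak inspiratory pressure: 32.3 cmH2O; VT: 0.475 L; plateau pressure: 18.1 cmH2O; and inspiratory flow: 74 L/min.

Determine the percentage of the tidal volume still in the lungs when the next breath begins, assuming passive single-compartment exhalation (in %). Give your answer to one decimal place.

22.0

Flow: 74 L/min ÷ 60 = 1.2333 L/s.
R = (PIP − Pplat)/V̇ = (32.3 − 18.1) / 1.2333 = 14.2/1.2333 = 11.514 cmH2O·s/L.
C = Vt/(Pplat − PEEP) = 475.0 / (18.1 − 8) = 475.0/10.1 = 47.03 mL/cmH2O.
τ = R × C = 11.514 × 0.04703 L/cmH2O = 0.5415 s.
Fraction remaining at end-expiration = e^(−Te/τ) = e^(−0.82/0.5415) = 0.22 → 22.0%.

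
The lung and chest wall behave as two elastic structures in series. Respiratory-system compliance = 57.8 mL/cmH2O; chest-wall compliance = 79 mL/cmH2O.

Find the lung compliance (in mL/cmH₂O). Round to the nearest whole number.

215

1/CL = 1/Crs − 1/Ccw.
1/CL = 1/57.8 − 1/79 = 0.004643.
CL = 215.38 mL/cmH2O.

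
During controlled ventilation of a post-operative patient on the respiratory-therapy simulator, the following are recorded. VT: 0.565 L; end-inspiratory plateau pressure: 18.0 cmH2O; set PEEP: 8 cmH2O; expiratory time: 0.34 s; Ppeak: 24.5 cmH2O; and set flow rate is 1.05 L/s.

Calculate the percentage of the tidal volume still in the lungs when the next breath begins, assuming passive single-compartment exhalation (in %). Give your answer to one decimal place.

37.8

R = (PIP − Pplat)/V̇ = (24.5 − 18.0) / 1.05 = 6.5/1.05 = 6.19 cmH2O·s/L.
C = Vt/(Pplat − PEEP) = 565.0 / (18.0 − 8) = 565.0/10.0 = 56.5 mL/cmH2O.
τ = R × C = 6.19 × 0.0565 L/cmH2O = 0.3497 s.
Fraction remaining at end-expiration = e^(−Te/τ) = e^(−0.34/0.3497) = 0.3782 → 37.82%.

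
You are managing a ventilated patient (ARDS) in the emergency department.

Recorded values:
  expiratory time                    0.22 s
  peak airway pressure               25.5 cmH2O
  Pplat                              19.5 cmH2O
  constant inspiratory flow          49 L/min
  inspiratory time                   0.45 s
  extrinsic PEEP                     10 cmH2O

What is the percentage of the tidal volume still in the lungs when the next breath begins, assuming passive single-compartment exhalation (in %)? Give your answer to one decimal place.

Flow: 49 L/min ÷ 60 = 0.8167 L/s.
Vt = flow × Ti = 0.8167 L/s × 0.45 s × 1000 mL/L = 367.52 mL.
R = (PIP − Pplat)/V̇ = (25.5 − 19.5) / 0.8167 = 6.0/0.8167 = 7.347 cmH2O·s/L.
C = Vt/(Pplat − PEEP) = 367.52 / (19.5 − 10) = 367.52/9.5 = 38.686 mL/cmH2O.
τ = R × C = 7.347 × 0.03869 L/cmH2O = 0.2843 s.
Fraction remaining at end-expiration = e^(−Te/τ) = e^(−0.22/0.2843) = 0.4612 → 46.12%.

46.1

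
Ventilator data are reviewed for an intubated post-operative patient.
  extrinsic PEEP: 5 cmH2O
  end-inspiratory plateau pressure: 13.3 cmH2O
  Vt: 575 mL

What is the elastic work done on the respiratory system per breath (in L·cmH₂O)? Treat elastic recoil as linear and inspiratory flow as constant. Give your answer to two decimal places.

2.39

Elastic work ≈ ½ × (Pplat − PEEP) × Vt = 0.5 × (13.3 − 5) × 0.575 L = 0.5 × 8.3 × 0.575 = 2.386 L·cmH2O.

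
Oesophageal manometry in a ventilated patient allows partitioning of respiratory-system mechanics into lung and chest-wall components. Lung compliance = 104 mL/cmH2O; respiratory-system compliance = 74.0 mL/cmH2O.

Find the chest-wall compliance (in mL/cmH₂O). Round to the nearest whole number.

257

1/Ccw = 1/Crs − 1/CL.
1/Ccw = 1/74.0 − 1/104 = 0.003898.
Ccw = 256.54 mL/cmH2O.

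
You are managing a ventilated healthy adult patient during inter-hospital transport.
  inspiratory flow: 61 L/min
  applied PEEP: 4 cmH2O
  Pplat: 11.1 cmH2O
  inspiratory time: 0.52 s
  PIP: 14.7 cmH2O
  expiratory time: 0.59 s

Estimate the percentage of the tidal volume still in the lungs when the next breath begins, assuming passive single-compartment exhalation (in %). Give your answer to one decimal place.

Flow: 61 L/min ÷ 60 = 1.0167 L/s.
Vt = flow × Ti = 1.0167 L/s × 0.52 s × 1000 mL/L = 528.68 mL.
R = (PIP − Pplat)/V̇ = (14.7 − 11.1) / 1.0167 = 3.6/1.0167 = 3.541 cmH2O·s/L.
C = Vt/(Pplat − PEEP) = 528.68 / (11.1 − 4) = 528.68/7.1 = 74.462 mL/cmH2O.
τ = R × C = 3.541 × 0.07446 L/cmH2O = 0.2637 s.
Fraction remaining at end-expiration = e^(−Te/τ) = e^(−0.59/0.2637) = 0.1067 → 10.67%.

10.7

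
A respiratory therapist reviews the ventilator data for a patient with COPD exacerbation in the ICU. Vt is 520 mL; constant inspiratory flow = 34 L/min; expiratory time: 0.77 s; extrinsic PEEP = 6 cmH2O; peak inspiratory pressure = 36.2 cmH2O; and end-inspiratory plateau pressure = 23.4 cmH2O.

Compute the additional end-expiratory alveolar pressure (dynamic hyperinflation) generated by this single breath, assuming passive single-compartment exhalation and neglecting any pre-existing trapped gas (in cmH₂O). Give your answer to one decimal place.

Flow: 34 L/min ÷ 60 = 0.5667 L/s.
R = (PIP − Pplat)/V̇ = (36.2 − 23.4) / 0.5667 = 12.8/0.5667 = 22.587 cmH2O·s/L.
C = Vt/(Pplat − PEEP) = 520.0 / (23.4 − 6) = 520.0/17.4 = 29.885 mL/cmH2O.
τ = R × C = 22.587 × 0.02989 L/cmH2O = 0.6751 s.
Fraction remaining = e^(−Te/τ) = e^(−0.77/0.6751) = 0.3196; trapped volume = 520.0 × 0.3196 = 166.19 mL.
Additional alveolar pressure from trapping ≈ V_trapped / C = 166.19 / 29.885 = 5.561 cmH2O.

5.6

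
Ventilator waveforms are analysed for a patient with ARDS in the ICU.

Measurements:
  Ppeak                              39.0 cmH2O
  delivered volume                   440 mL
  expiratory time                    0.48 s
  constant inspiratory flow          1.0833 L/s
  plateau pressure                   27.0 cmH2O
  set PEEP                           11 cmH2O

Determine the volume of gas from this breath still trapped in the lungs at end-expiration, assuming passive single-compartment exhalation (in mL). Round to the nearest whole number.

R = (PIP − Pplat)/V̇ = (39.0 − 27.0) / 1.0833 = 12.0/1.0833 = 11.077 cmH2O·s/L.
C = Vt/(Pplat − PEEP) = 440.0 / (27.0 − 11) = 440.0/16.0 = 27.5 mL/cmH2O.
τ = R × C = 11.077 × 0.0275 L/cmH2O = 0.3046 s.
Fraction remaining = e^(−Te/τ) = e^(−0.48/0.3046) = 0.2068.
Trapped volume = 440.0 × 0.2068 = 90.992 mL.

91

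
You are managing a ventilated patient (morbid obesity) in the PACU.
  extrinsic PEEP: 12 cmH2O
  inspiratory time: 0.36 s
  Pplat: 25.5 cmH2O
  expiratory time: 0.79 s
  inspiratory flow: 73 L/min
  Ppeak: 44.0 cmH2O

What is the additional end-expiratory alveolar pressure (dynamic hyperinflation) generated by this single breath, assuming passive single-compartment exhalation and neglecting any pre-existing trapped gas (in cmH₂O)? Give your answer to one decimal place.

2.7

Flow: 73 L/min ÷ 60 = 1.2167 L/s.
Vt = flow × Ti = 1.2167 L/s × 0.36 s × 1000 mL/L = 438.01 mL.
R = (PIP − Pplat)/V̇ = (44.0 − 25.5) / 1.2167 = 18.5/1.2167 = 15.205 cmH2O·s/L.
C = Vt/(Pplat − PEEP) = 438.01 / (25.5 − 12) = 438.01/13.5 = 32.445 mL/cmH2O.
τ = R × C = 15.205 × 0.03245 L/cmH2O = 0.4934 s.
Fraction remaining = e^(−Te/τ) = e^(−0.79/0.4934) = 0.2017; trapped volume = 438.01 × 0.2017 = 88.347 mL.
Additional alveolar pressure from trapping ≈ V_trapped / C = 88.347 / 32.445 = 2.723 cmH2O.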